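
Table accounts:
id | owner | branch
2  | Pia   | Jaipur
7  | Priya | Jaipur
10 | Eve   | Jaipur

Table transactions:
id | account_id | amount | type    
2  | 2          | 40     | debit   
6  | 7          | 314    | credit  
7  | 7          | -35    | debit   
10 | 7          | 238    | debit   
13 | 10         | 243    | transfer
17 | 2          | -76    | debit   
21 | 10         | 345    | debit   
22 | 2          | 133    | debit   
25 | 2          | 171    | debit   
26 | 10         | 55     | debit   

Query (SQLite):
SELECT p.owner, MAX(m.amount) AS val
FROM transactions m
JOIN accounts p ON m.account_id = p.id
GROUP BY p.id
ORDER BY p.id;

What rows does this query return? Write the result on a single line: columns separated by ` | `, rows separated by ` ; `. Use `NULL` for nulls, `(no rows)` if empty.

Pia | 171 ; Priya | 314 ; Eve | 345

Join each transactions row to its accounts via account_id.
Group joined rows by accounts.id; compute MAX(m.amount) per group.
  2: ids {2, 17, 22, 25} → MAX(m.amount)=171
  7: ids {6, 7, 10} → MAX(m.amount)=314
  10: ids {13, 21, 26} → MAX(m.amount)=345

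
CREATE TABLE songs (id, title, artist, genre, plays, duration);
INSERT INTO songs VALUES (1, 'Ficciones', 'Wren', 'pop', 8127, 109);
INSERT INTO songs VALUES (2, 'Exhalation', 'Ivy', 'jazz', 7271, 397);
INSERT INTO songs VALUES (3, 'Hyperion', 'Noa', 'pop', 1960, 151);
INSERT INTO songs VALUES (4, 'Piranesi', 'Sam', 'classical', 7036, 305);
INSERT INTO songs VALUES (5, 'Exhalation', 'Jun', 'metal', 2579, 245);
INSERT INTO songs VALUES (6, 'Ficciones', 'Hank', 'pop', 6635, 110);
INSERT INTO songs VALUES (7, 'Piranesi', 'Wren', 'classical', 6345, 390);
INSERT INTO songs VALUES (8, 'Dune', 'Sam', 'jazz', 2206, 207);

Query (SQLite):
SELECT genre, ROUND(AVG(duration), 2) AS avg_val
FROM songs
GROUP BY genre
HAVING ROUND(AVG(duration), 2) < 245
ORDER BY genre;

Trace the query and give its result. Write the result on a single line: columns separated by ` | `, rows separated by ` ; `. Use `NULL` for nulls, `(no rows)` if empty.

pop | 123.33

Partition songs by genre; compute ROUND(AVG(duration), 2) within each group.
HAVING: keep groups where ROUND(AVG(duration), 2) < 245.
  classical: ids {4, 7} → ROUND(AVG(duration), 2)=347.5
  jazz: ids {2, 8} → ROUND(AVG(duration), 2)=302
  metal: ids {5} → ROUND(AVG(duration), 2)=245
  pop: ids {1, 3, 6} → ROUND(AVG(duration), 2)=123.33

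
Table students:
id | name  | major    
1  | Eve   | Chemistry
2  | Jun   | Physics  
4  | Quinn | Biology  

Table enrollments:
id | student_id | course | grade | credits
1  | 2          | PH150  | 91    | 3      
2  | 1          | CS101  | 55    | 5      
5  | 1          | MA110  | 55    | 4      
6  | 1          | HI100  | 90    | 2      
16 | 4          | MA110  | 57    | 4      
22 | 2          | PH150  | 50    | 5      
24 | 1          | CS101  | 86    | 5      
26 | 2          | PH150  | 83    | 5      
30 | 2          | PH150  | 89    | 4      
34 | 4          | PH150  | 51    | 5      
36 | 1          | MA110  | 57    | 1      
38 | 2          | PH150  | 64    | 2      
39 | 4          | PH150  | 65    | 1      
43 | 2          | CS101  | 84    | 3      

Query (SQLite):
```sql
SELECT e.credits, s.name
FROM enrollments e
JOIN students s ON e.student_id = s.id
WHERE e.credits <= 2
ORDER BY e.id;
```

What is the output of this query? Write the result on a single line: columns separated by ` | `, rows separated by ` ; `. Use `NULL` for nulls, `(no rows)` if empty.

2 | Eve ; 1 | Eve ; 2 | Jun ; 1 | Quinn

Each enrollments row matches the students row where student_id = students.id.
Then keep rows with e.credits <= 2.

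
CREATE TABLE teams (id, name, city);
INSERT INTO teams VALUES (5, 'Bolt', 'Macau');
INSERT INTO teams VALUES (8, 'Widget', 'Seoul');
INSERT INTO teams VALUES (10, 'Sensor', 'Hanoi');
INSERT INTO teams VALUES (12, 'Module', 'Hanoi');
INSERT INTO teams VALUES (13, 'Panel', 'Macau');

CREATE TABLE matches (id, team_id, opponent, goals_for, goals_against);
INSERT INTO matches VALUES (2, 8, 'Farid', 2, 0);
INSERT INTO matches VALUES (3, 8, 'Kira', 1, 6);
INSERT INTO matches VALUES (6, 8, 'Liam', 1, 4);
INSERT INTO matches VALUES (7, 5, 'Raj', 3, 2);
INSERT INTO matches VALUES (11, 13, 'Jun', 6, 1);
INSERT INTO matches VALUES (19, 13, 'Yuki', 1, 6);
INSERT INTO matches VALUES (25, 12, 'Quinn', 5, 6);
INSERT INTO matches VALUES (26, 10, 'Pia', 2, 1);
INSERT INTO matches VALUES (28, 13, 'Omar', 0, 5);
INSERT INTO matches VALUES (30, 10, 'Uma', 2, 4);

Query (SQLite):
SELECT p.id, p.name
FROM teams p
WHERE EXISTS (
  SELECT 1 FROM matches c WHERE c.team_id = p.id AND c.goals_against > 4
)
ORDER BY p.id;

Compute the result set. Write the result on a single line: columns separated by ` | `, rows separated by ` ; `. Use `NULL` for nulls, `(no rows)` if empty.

8 | Widget ; 12 | Module ; 13 | Panel

For each teams row, check whether any matches with matching team_id has goals_against > 4.
Keep rows where that is true.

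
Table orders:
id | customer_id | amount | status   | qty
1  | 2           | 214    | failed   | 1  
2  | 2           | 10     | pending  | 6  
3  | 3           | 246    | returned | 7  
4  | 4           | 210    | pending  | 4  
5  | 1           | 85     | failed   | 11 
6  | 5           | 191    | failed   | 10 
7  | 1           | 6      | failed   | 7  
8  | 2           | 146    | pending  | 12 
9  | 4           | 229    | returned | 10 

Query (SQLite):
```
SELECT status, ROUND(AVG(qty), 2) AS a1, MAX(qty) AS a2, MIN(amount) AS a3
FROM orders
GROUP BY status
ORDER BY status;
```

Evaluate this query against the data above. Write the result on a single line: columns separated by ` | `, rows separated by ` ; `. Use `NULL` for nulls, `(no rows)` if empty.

failed | 7.25 | 11 | 6 ; pending | 7.33 | 12 | 10 ; returned | 8.5 | 10 | 229

Group orders by status.
Per group compute: ROUND(AVG(qty), 2), MAX(qty), MIN(amount).
  failed: ids {1, 5, 6, 7} → ROUND(AVG(qty), 2)=7.25, MAX(qty)=11, MIN(amount)=6
  pending: ids {2, 4, 8} → ROUND(AVG(qty), 2)=7.33, MAX(qty)=12, MIN(amount)=10
  returned: ids {3, 9} → ROUND(AVG(qty), 2)=8.5, MAX(qty)=10, MIN(amount)=229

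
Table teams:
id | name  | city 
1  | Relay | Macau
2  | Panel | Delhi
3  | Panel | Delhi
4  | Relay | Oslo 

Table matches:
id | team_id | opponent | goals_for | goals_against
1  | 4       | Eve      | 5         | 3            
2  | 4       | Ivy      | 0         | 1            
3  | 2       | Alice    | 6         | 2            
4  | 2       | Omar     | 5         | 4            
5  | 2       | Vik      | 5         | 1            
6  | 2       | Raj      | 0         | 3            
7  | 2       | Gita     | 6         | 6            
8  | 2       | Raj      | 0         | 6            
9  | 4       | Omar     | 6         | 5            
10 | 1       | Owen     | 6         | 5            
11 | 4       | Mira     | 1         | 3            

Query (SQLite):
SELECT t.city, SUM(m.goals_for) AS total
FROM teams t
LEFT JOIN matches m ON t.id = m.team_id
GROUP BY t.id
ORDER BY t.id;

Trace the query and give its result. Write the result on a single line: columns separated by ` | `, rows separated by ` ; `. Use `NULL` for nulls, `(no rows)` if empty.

LEFT JOIN keeps every teams row; unmatched ones get NULL for matches columns.
Group by teams.id and compute SUM(m.goals_for). SUM over an all-NULL group is NULL.
  1: ids {10} → SUM(m.goals_for)=6
  2: ids {3, 4, 5, 6, 7, 8} → SUM(m.goals_for)=22
  3: ids {—} → SUM(m.goals_for)=NULL
  4: ids {1, 2, 9, 11} → SUM(m.goals_for)=12

Macau | 6 ; Delhi | 22 ; Delhi | NULL ; Oslo | 12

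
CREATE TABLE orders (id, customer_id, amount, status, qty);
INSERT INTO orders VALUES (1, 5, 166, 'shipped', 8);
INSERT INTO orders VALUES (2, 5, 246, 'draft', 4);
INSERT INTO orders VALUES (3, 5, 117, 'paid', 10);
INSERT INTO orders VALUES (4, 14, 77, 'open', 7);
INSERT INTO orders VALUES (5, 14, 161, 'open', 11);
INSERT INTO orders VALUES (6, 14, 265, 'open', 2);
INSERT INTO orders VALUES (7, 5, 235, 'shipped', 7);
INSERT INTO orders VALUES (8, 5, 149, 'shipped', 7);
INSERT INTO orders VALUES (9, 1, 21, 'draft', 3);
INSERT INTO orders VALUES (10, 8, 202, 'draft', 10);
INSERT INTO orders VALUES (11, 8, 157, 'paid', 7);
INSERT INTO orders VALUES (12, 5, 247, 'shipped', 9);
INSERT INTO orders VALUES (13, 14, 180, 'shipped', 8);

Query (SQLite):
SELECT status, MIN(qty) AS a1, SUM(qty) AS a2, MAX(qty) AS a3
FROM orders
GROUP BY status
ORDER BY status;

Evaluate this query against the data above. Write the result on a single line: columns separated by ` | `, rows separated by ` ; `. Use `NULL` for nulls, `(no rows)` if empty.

Group orders by status.
Per group compute: MIN(qty), SUM(qty), MAX(qty).
  draft: ids {2, 9, 10} → MIN(qty)=3, SUM(qty)=17, MAX(qty)=10
  open: ids {4, 5, 6} → MIN(qty)=2, SUM(qty)=20, MAX(qty)=11
  paid: ids {3, 11} → MIN(qty)=7, SUM(qty)=17, MAX(qty)=10
  shipped: ids {1, 7, 8, 12, 13} → MIN(qty)=7, SUM(qty)=39, MAX(qty)=9

draft | 3 | 17 | 10 ; open | 2 | 20 | 11 ; paid | 7 | 17 | 10 ; shipped | 7 | 39 | 9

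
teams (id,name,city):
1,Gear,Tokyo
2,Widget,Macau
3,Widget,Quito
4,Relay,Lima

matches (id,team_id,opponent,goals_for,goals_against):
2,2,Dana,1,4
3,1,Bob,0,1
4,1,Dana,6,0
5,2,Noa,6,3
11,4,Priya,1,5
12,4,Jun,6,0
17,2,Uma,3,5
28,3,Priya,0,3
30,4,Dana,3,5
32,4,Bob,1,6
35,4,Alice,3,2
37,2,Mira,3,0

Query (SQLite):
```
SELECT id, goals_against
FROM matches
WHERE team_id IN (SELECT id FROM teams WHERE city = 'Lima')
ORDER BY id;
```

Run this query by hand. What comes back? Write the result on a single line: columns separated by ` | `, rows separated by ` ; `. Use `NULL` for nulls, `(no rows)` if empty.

Inner query: teams.id where city = 'Lima'.
Outer: keep matches rows whose team_id is in that set.
Inner query → {4}

11 | 5 ; 12 | 0 ; 30 | 5 ; 32 | 6 ; 35 | 2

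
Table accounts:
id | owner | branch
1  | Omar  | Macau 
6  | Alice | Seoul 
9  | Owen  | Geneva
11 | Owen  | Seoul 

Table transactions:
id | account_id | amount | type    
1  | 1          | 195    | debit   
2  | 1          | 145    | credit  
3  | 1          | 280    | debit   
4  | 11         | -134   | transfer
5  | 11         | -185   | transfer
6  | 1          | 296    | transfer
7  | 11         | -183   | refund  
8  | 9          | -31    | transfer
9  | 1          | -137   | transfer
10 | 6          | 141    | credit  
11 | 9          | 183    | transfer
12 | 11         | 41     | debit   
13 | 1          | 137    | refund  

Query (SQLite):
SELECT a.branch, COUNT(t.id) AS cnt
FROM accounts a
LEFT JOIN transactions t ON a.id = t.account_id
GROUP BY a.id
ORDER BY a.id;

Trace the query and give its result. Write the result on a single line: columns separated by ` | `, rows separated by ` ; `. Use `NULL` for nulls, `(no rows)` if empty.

Macau | 6 ; Seoul | 1 ; Geneva | 2 ; Seoul | 4

LEFT JOIN keeps every accounts row; unmatched ones get NULL for transactions columns.
Group by accounts.id and compute COUNT(t.id). COUNT(col) of an all-NULL group is 0.
  1: ids {1, 2, 3, 6, 9, 13} → COUNT(t.id)=6
  6: ids {10} → COUNT(t.id)=1
  9: ids {8, 11} → COUNT(t.id)=2
  11: ids {4, 5, 7, 12} → COUNT(t.id)=4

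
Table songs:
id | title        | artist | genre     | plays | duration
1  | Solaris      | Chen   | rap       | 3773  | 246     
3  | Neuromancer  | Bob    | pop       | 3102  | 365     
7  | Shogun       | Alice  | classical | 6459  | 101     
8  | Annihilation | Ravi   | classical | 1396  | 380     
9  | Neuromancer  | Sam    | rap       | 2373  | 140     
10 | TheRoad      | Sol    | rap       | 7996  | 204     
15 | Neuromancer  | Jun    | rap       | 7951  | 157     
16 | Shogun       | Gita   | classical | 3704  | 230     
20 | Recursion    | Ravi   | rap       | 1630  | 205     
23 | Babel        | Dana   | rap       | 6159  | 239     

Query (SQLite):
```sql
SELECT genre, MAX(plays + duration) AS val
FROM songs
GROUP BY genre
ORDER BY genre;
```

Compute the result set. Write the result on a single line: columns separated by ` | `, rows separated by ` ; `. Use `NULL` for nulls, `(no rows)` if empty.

For each row compute plays + duration.
Group by genre; take MAX of the expression per group.
  classical: ids {7, 8, 16} → MAX(plays + duration)=6560
  pop: ids {3} → MAX(plays + duration)=3467
  rap: ids {1, 9, 10, 15, 20, 23} → MAX(plays + duration)=8200

classical | 6560 ; pop | 3467 ; rap | 8200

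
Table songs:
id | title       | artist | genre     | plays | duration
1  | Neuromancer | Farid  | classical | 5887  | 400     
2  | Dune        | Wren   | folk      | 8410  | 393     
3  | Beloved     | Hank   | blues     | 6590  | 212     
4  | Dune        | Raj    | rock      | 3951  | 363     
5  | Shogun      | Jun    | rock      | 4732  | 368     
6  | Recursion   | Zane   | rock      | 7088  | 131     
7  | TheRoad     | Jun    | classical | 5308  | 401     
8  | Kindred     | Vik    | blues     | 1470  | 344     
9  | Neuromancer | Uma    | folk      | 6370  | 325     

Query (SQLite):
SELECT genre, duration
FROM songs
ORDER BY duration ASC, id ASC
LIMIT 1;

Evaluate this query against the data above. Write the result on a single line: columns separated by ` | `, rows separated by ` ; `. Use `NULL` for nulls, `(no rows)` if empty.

Sort by duration asc, tiebreak id asc: (131, id=6), (212, id=3), (325, id=9), (344, id=8) …. Take first 1.

rock | 131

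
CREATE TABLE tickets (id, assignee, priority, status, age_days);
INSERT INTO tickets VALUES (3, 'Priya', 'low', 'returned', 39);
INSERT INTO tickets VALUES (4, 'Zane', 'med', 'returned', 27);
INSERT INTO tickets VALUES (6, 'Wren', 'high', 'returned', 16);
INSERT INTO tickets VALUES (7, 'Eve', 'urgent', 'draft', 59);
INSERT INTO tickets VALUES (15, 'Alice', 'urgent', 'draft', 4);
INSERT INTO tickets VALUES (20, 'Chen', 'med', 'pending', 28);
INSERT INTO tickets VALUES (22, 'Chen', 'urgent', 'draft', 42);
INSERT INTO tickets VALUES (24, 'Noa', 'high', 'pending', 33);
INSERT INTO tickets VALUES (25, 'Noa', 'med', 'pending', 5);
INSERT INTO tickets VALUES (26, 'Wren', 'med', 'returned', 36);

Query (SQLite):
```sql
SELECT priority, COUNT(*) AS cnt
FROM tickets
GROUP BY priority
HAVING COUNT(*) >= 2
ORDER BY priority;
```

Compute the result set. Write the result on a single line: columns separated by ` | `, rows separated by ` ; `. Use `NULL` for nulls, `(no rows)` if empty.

Partition tickets by priority; compute COUNT(*) within each group.
HAVING: keep groups with count ≥ 2.
  high: ids {6, 24} → COUNT(*)=2
  low: ids {3} → COUNT(*)=1
  med: ids {4, 20, 25, 26} → COUNT(*)=4
  urgent: ids {7, 15, 22} → COUNT(*)=3

high | 2 ; med | 4 ; urgent | 3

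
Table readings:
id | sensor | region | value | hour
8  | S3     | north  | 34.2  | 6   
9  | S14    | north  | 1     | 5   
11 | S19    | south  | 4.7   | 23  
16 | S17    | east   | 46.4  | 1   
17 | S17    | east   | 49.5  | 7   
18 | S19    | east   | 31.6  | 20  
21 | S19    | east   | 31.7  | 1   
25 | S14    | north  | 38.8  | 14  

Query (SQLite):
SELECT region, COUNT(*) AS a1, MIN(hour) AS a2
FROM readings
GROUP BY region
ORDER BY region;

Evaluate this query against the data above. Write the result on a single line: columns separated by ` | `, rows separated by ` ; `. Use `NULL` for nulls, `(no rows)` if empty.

east | 4 | 1 ; north | 3 | 5 ; south | 1 | 23

Group readings by region.
Per group compute: COUNT(*), MIN(hour).
  east: ids {16, 17, 18, 21} → COUNT(*)=4, MIN(hour)=1
  north: ids {8, 9, 25} → COUNT(*)=3, MIN(hour)=5
  south: ids {11} → COUNT(*)=1, MIN(hour)=23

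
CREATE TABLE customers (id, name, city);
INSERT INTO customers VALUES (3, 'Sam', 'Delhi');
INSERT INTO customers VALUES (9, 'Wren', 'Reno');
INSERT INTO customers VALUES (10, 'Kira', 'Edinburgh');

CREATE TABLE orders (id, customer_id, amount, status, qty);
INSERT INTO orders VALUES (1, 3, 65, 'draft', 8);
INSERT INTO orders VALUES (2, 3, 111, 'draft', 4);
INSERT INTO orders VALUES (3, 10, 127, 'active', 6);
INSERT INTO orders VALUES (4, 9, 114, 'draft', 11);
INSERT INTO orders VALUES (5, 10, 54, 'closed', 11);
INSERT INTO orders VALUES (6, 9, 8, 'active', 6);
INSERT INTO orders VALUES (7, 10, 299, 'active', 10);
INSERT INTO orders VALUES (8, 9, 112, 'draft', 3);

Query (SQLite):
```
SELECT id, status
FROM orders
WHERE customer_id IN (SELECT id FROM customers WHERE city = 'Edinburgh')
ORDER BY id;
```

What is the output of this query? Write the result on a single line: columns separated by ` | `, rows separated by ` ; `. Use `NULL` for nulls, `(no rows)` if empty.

3 | active ; 5 | closed ; 7 | active

Inner query: customers.id where city = 'Edinburgh'.
Outer: keep orders rows whose customer_id is in that set.
Inner query → {10}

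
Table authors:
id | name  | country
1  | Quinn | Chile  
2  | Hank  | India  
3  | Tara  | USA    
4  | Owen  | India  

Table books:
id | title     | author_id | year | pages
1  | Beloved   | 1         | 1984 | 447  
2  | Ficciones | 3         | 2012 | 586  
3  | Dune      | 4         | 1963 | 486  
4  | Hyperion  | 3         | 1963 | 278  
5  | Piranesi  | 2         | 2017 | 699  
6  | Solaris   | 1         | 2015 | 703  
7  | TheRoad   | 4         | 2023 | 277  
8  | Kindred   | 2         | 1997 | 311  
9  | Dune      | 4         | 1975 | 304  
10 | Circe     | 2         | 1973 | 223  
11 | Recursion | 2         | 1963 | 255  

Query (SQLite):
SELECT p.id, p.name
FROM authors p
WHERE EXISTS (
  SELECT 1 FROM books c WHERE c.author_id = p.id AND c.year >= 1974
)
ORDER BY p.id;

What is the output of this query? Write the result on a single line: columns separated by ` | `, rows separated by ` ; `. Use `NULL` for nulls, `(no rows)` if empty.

For each authors row, check whether any books with matching author_id has year >= 1974.
Keep rows where that is true.

1 | Quinn ; 2 | Hank ; 3 | Tara ; 4 | Owen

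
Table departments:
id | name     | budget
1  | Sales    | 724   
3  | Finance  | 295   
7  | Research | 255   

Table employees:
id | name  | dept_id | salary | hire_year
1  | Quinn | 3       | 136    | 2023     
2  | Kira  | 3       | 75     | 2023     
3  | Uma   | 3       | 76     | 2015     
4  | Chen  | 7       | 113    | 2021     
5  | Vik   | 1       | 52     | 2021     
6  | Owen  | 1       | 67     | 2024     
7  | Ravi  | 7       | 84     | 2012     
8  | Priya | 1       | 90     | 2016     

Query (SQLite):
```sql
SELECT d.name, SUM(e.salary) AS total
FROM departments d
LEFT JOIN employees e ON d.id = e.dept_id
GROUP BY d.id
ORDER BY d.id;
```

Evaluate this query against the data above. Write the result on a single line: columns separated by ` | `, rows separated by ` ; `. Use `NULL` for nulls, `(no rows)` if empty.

Sales | 209 ; Finance | 287 ; Research | 197

LEFT JOIN keeps every departments row; unmatched ones get NULL for employees columns.
Group by departments.id and compute SUM(e.salary). SUM over an all-NULL group is NULL.
  1: ids {5, 6, 8} → SUM(e.salary)=209
  3: ids {1, 2, 3} → SUM(e.salary)=287
  7: ids {4, 7} → SUM(e.salary)=197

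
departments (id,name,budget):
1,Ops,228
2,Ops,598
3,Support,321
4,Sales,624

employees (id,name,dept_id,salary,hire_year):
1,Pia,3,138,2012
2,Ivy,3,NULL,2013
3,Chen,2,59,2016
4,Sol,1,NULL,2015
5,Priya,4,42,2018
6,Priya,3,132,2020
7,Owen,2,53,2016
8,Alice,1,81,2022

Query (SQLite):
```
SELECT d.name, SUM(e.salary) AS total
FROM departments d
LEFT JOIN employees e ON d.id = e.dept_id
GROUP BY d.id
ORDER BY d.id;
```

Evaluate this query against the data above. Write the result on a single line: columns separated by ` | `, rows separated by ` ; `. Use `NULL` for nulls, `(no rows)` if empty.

LEFT JOIN keeps every departments row; unmatched ones get NULL for employees columns.
Group by departments.id and compute SUM(e.salary). SUM over an all-NULL group is NULL.
  1: ids {4, 8} → SUM(e.salary)=81
  2: ids {3, 7} → SUM(e.salary)=112
  3: ids {1, 2, 6} → SUM(e.salary)=270
  4: ids {5} → SUM(e.salary)=42

Ops | 81 ; Ops | 112 ; Support | 270 ; Sales | 42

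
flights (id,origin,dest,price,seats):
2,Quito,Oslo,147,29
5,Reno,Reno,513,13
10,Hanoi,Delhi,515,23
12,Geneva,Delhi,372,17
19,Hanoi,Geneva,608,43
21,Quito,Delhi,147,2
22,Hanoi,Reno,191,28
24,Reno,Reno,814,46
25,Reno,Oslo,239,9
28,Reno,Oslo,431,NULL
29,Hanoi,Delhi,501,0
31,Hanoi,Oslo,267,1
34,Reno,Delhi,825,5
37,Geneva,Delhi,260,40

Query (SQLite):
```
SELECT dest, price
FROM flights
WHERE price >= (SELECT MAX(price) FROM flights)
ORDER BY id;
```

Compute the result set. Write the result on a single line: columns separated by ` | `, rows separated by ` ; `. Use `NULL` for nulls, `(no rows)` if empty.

Scalar subquery: MAX(price) over all flights rows = 825.
Keep rows where price >= that value.

Delhi | 825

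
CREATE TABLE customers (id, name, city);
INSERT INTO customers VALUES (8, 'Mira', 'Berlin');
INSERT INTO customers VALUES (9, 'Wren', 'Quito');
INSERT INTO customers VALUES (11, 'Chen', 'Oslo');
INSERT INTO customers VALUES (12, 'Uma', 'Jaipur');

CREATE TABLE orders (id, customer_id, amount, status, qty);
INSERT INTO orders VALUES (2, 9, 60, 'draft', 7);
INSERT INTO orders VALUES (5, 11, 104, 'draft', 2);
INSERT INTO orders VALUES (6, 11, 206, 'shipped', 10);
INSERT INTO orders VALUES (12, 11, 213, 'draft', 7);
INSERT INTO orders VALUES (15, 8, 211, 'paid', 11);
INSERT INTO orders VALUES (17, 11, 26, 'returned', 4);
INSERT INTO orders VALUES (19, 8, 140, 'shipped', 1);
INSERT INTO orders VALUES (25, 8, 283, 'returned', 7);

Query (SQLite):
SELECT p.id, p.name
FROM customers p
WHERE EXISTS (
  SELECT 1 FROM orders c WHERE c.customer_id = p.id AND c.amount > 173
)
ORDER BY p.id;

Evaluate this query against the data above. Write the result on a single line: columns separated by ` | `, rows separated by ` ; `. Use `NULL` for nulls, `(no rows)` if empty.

For each customers row, check whether any orders with matching customer_id has amount > 173.
Keep rows where that is true.

8 | Mira ; 11 | Chen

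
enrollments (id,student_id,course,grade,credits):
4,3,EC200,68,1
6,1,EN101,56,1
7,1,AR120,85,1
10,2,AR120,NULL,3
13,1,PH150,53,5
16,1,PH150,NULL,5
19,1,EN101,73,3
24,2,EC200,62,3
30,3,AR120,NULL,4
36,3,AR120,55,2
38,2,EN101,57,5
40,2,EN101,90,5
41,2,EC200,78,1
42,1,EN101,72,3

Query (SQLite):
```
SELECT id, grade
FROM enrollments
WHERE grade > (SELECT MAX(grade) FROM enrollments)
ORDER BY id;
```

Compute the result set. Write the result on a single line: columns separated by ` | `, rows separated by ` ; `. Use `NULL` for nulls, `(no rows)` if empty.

(no rows)

Scalar subquery: MAX(grade) over all enrollments rows = 90.
Keep rows where grade > that value.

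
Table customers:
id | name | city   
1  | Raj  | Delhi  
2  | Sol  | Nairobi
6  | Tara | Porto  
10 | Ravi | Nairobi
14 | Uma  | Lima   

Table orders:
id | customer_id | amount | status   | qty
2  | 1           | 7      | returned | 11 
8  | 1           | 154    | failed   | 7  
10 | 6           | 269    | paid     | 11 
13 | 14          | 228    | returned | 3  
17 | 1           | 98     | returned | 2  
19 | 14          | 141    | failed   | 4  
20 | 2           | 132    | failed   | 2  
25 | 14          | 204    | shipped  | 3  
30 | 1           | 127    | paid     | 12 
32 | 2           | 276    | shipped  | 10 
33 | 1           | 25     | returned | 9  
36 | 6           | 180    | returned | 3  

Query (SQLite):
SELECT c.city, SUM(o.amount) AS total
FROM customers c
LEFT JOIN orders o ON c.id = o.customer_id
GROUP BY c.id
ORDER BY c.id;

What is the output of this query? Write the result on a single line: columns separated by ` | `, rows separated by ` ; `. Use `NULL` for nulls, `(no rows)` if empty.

LEFT JOIN keeps every customers row; unmatched ones get NULL for orders columns.
Group by customers.id and compute SUM(o.amount). SUM over an all-NULL group is NULL.
  1: ids {2, 8, 17, 30, 33} → SUM(o.amount)=411
  2: ids {20, 32} → SUM(o.amount)=408
  6: ids {10, 36} → SUM(o.amount)=449
  10: ids {—} → SUM(o.amount)=NULL
  14: ids {13, 19, 25} → SUM(o.amount)=573

Delhi | 411 ; Nairobi | 408 ; Porto | 449 ; Nairobi | NULL ; Lima | 573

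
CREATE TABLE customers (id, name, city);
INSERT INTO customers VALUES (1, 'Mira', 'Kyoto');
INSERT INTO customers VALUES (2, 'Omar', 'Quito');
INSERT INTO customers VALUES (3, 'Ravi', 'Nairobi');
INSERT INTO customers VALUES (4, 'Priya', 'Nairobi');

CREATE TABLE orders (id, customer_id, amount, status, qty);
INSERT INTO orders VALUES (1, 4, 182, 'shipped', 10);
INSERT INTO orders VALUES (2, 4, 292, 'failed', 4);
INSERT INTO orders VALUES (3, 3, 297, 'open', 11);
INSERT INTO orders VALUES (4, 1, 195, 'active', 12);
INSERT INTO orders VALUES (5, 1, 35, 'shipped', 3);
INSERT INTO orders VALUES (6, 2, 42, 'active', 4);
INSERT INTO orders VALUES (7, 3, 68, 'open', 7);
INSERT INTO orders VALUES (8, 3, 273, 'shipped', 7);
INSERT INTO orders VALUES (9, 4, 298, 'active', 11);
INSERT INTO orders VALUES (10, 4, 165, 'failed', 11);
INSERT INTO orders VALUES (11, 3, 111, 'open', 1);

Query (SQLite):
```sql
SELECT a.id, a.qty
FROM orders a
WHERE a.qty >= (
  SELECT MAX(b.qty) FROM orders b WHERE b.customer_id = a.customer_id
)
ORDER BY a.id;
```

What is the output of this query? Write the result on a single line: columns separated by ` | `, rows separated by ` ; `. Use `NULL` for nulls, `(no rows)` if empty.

For each orders row a, compute MAX(qty) over rows sharing a.customer_id.
Keep row a if a.qty >= that per-group MAX.
  customer_id=1: MAX(qty) = 12
  customer_id=2: MAX(qty) = 4
  customer_id=3: MAX(qty) = 11
  customer_id=4: MAX(qty) = 11

3 | 11 ; 4 | 12 ; 6 | 4 ; 9 | 11 ; 10 | 11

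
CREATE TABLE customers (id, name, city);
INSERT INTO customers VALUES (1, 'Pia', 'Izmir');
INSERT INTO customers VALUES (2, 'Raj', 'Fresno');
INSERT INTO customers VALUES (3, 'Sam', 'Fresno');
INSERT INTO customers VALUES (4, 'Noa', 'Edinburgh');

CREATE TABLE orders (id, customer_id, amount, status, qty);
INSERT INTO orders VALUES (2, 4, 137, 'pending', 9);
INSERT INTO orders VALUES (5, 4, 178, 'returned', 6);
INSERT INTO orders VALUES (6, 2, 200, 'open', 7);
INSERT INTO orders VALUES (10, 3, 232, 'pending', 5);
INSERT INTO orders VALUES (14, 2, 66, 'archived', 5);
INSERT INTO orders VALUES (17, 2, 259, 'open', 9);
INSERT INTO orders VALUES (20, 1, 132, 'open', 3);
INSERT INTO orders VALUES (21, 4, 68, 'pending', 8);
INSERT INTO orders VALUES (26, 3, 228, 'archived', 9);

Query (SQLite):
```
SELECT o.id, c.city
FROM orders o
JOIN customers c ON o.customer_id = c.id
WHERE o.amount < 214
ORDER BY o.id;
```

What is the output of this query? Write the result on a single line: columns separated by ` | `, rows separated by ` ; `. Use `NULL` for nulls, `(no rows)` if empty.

Each orders row matches the customers row where customer_id = customers.id.
Then keep rows with o.amount < 214.

2 | Edinburgh ; 5 | Edinburgh ; 6 | Fresno ; 14 | Fresno ; 20 | Izmir ; 21 | Edinburgh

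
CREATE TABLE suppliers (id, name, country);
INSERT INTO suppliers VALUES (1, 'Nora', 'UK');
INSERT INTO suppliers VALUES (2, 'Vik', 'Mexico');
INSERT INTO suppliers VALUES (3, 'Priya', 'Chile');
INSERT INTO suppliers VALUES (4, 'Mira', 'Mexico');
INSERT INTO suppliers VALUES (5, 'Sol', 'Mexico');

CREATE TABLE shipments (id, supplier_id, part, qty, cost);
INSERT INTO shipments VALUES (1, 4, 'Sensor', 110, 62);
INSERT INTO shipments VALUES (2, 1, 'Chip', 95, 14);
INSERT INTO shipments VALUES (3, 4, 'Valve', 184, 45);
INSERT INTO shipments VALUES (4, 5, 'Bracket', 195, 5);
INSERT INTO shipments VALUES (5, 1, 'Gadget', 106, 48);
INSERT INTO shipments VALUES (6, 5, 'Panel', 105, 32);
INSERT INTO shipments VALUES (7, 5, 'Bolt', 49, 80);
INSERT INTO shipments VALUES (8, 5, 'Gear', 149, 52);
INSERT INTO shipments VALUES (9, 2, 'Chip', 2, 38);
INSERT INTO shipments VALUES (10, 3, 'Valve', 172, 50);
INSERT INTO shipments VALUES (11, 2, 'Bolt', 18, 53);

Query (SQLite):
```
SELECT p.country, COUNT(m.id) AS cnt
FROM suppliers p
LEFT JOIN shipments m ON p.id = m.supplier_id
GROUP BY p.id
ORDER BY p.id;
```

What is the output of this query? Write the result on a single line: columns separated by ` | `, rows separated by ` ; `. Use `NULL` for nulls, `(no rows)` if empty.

UK | 2 ; Mexico | 2 ; Chile | 1 ; Mexico | 2 ; Mexico | 4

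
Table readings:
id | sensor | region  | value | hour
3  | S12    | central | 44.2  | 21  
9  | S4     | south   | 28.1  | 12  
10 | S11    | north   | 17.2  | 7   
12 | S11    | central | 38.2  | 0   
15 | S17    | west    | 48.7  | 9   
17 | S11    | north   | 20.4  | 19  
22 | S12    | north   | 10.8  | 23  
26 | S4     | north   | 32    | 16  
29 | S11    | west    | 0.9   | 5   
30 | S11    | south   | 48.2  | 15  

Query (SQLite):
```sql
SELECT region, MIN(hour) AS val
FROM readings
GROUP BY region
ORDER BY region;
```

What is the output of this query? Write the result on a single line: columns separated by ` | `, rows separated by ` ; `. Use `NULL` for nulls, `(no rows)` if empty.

central | 0 ; north | 7 ; south | 12 ; west | 5

Partition readings by region; compute MIN(hour) within each group.
  central: ids {3, 12} → MIN(hour)=0
  north: ids {10, 17, 22, 26} → MIN(hour)=7
  south: ids {9, 30} → MIN(hour)=12
  west: ids {15, 29} → MIN(hour)=5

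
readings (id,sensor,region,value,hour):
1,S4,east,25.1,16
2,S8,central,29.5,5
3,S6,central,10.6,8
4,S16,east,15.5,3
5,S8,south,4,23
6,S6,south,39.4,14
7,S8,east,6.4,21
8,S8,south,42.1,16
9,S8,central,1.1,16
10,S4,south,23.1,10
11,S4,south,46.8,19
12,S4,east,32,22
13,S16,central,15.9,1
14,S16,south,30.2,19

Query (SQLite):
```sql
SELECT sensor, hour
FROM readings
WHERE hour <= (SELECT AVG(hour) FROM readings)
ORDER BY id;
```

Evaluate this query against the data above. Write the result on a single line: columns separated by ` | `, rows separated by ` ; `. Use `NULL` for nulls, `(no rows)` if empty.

Scalar subquery: AVG(hour) over all readings rows = 13.785714 (≈; comparison uses full precision).
Keep rows where hour <= that value.

S8 | 5 ; S6 | 8 ; S16 | 3 ; S4 | 10 ; S16 | 1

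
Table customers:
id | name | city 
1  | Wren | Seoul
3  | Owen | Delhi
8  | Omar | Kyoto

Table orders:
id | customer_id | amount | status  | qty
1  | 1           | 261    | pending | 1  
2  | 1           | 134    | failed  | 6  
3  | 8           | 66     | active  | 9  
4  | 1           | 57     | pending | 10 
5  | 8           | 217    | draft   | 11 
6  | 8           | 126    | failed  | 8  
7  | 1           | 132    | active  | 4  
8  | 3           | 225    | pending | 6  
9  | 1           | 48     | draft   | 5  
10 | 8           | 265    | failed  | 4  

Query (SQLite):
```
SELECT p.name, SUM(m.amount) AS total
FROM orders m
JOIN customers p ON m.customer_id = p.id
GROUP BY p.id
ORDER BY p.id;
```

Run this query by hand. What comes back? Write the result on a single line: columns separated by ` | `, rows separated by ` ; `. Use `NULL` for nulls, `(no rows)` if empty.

Join each orders row to its customers via customer_id.
Group joined rows by customers.id; compute SUM(m.amount) per group.
  1: ids {1, 2, 4, 7, 9} → SUM(m.amount)=632
  3: ids {8} → SUM(m.amount)=225
  8: ids {3, 5, 6, 10} → SUM(m.amount)=674

Wren | 632 ; Owen | 225 ; Omar | 674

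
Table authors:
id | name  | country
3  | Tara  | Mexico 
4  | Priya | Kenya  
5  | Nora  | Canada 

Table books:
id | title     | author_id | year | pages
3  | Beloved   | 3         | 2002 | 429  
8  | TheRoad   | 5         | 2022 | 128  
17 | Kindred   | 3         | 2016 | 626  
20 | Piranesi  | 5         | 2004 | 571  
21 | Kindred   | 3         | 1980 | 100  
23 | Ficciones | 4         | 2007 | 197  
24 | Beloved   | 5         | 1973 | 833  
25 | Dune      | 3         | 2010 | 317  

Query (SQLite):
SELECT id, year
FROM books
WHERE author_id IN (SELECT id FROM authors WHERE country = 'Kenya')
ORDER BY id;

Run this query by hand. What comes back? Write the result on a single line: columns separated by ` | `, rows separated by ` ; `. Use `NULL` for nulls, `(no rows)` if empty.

23 | 2007

Inner query: authors.id where country = 'Kenya'.
Outer: keep books rows whose author_id is in that set.
Inner query → {4}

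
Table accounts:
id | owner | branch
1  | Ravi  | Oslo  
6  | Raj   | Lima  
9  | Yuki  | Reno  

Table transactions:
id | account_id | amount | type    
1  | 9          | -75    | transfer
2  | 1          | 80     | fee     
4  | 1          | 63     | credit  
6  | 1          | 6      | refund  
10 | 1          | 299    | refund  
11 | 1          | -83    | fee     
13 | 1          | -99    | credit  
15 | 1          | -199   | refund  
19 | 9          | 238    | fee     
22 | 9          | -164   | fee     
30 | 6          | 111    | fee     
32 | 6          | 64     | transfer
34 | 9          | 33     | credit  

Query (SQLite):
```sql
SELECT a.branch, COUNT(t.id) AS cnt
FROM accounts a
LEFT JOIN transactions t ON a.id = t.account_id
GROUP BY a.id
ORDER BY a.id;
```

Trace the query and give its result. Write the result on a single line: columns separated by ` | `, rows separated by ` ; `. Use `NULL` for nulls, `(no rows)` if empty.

LEFT JOIN keeps every accounts row; unmatched ones get NULL for transactions columns.
Group by accounts.id and compute COUNT(t.id). COUNT(col) of an all-NULL group is 0.
  1: ids {2, 4, 6, 10, 11, 13, 15} → COUNT(t.id)=7
  6: ids {30, 32} → COUNT(t.id)=2
  9: ids {1, 19, 22, 34} → COUNT(t.id)=4

Oslo | 7 ; Lima | 2 ; Reno | 4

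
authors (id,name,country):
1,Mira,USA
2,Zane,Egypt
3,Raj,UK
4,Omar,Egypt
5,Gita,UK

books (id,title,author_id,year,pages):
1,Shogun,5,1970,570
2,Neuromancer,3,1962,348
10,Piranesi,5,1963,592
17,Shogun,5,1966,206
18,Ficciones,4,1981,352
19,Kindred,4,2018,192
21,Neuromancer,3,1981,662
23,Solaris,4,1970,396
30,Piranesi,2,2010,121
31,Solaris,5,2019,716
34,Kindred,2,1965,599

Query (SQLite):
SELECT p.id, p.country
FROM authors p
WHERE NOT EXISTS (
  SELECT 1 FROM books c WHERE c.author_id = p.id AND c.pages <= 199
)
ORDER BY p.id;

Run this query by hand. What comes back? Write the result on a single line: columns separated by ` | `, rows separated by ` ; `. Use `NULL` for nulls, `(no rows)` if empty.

For each authors row, check whether any books with matching author_id has pages <= 199.
Keep rows where that is false.

1 | USA ; 3 | UK ; 5 | UK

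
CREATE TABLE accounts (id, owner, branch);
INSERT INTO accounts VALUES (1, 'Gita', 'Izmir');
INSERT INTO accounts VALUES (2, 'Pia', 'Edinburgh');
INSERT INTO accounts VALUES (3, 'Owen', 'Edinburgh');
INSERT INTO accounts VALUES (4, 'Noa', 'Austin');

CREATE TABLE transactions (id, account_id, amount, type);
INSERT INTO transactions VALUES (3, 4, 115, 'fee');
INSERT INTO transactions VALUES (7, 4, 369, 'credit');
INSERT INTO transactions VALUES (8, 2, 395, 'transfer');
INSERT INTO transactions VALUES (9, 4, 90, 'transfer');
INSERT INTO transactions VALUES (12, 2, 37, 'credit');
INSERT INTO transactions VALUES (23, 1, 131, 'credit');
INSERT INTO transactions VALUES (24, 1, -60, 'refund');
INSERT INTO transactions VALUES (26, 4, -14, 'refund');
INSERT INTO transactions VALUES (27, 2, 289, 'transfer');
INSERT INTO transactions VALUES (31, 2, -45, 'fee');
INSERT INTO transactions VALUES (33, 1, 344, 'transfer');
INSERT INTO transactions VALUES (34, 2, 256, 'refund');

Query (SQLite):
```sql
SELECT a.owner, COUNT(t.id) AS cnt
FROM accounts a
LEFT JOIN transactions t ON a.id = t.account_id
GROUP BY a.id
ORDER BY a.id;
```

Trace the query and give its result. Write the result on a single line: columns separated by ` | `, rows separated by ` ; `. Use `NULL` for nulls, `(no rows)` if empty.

Gita | 3 ; Pia | 5 ; Owen | 0 ; Noa | 4

LEFT JOIN keeps every accounts row; unmatched ones get NULL for transactions columns.
Group by accounts.id and compute COUNT(t.id). COUNT(col) of an all-NULL group is 0.
  1: ids {23, 24, 33} → COUNT(t.id)=3
  2: ids {8, 12, 27, 31, 34} → COUNT(t.id)=5
  3: ids {—} → COUNT(t.id)=0
  4: ids {3, 7, 9, 26} → COUNT(t.id)=4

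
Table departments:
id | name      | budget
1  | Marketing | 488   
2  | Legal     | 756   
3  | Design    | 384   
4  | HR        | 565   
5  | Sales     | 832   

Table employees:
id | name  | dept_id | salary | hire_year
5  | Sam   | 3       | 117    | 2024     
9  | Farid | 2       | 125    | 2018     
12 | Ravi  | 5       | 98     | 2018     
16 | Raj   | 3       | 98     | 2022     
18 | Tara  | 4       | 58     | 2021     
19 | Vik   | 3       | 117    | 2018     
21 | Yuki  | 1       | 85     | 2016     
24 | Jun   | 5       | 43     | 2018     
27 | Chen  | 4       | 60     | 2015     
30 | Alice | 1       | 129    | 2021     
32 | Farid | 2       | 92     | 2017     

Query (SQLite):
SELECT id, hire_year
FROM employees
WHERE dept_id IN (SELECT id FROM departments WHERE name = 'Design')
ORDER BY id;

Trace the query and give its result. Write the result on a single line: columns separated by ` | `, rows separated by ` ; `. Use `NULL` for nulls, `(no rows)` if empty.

5 | 2024 ; 16 | 2022 ; 19 | 2018

Inner query: departments.id where name = 'Design'.
Outer: keep employees rows whose dept_id is in that set.
Inner query → {3}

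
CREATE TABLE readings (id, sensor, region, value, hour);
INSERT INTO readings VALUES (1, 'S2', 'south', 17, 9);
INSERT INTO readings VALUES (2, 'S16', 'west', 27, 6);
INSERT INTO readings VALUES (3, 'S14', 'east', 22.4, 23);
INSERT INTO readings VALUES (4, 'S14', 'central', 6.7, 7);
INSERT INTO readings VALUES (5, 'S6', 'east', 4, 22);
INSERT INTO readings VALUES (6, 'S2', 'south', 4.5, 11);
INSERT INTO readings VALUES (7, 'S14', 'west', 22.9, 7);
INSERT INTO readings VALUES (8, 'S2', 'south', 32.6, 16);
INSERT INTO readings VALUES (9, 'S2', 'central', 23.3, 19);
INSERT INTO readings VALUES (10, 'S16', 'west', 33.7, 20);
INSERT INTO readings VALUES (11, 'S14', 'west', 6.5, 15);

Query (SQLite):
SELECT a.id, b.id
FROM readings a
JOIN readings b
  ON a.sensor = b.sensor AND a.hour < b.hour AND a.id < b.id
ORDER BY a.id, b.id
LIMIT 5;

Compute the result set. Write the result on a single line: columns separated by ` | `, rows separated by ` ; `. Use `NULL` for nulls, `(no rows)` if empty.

Pairs (a,b) with same sensor, a.hour < b.hour, a.id < b.id.
sensor groups: S14:{3,4,7,11} S16:{2,10} S2:{1,6,8,9} S6:{5}
Ordered by (a.id, b.id); first 5.

1 | 6 ; 1 | 8 ; 1 | 9 ; 2 | 10 ; 4 | 11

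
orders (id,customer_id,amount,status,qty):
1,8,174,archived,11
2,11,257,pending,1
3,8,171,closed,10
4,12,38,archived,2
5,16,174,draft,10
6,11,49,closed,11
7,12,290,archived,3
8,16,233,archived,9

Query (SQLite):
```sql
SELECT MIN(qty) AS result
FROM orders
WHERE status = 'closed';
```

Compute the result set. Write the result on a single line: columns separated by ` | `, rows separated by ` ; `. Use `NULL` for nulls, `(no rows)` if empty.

10

Rows where status='closed' → qty values: [10, 11].
MIN of non-NULL values = 10.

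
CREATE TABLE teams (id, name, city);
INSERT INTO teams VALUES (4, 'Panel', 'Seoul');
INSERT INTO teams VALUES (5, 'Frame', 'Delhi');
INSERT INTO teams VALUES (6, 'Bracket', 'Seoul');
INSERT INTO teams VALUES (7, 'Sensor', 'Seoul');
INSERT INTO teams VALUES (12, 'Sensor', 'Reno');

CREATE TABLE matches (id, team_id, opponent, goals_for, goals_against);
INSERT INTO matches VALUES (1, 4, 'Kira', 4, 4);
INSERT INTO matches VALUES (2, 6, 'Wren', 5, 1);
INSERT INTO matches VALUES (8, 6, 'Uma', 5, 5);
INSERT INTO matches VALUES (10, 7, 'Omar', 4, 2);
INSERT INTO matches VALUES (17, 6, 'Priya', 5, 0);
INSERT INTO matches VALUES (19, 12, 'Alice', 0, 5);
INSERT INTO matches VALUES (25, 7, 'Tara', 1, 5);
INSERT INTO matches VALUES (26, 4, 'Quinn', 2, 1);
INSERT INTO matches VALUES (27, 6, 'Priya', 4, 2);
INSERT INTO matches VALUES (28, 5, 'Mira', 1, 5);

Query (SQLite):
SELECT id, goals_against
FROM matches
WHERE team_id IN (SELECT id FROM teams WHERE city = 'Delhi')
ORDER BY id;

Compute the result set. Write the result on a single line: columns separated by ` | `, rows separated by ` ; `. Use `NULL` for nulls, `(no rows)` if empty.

28 | 5

Inner query: teams.id where city = 'Delhi'.
Outer: keep matches rows whose team_id is in that set.
Inner query → {5}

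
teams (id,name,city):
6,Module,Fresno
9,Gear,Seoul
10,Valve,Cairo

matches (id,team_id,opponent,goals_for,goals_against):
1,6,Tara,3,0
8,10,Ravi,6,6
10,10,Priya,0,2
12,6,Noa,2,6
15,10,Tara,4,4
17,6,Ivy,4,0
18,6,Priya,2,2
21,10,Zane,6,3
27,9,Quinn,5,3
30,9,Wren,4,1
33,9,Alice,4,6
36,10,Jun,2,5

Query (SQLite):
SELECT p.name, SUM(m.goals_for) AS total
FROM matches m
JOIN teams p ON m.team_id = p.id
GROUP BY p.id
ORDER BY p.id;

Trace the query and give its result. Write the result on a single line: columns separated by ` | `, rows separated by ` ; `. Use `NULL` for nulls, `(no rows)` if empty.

Join each matches row to its teams via team_id.
Group joined rows by teams.id; compute SUM(m.goals_for) per group.
  6: ids {1, 12, 17, 18} → SUM(m.goals_for)=11
  9: ids {27, 30, 33} → SUM(m.goals_for)=13
  10: ids {8, 10, 15, 21, 36} → SUM(m.goals_for)=18

Module | 11 ; Gear | 13 ; Valve | 18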